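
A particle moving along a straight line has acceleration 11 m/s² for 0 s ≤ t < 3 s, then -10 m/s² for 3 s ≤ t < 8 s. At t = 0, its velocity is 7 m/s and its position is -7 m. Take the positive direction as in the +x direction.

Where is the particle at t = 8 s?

On each constant-a segment, Δv = aΔt and Δx = v₀Δt + ½aΔt²; chain segment to segment.
0–3 s: v starts 7 m/s; Δx = 7·3 + ½·11·3² = 70.5 m; v ends 40 m/s.
3–8 s: v starts 40 m/s; Δx = 40·5 + ½·-10·5² = 75 m; v ends -10 m/s.
x(8) = -7 + Σ Δx = 138.5 m.

138.5 m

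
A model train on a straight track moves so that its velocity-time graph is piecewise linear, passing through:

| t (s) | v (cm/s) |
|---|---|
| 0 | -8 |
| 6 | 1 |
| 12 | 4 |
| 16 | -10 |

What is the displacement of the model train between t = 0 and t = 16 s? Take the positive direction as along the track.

-18 cm

Net displacement equals the area under the velocity-time graph (areas below the axis count negative).
0–6 s: ½(-8 + 1)(6) = -21 cm
6–12 s: ½(1 + 4)(6) = 15 cm
12–16 s: ½(4 + -10)(4) = -12 cm
Net displacement = -18 cm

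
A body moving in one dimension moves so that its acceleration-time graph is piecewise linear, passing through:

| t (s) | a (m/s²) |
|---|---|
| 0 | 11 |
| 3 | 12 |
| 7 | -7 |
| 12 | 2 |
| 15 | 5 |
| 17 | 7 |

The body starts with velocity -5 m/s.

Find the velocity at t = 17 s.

49.5 m/s

Δv equals the area under the a-t graph; then v = v₀ + Δv.
0–3 s: ½(11 + 12)(3) = 34.5 m/s
3–7 s: ½(12 + -7)(4) = 10 m/s
7–12 s: ½(-7 + 2)(5) = -12.5 m/s
12–15 s: ½(2 + 5)(3) = 10.5 m/s
15–17 s: ½(5 + 7)(2) = 12 m/s
Δv = 54.5 m/s, so v(17) = -5 + (54.5) = 49.5 m/s.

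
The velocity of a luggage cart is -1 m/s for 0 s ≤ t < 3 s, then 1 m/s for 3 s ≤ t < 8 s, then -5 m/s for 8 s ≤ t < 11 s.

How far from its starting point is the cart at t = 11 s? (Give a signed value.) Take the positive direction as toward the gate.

Net displacement equals the area under the velocity-time graph (areas below the axis count negative).
0–3 s: -1 × 3 = -3 m
3–8 s: 1 × 5 = 5 m
8–11 s: -5 × 3 = -15 m
Net displacement = -13 m

-13 m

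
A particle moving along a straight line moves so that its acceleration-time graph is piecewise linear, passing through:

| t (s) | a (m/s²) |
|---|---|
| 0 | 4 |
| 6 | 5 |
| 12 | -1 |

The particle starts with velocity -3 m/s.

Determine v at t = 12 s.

Δv equals the area under the a-t graph; then v = v₀ + Δv.
0–6 s: ½(4 + 5)(6) = 27 m/s
6–12 s: ½(5 + -1)(6) = 12 m/s
Δv = 39 m/s, so v(12) = -3 + (39) = 36 m/s.

36 m/s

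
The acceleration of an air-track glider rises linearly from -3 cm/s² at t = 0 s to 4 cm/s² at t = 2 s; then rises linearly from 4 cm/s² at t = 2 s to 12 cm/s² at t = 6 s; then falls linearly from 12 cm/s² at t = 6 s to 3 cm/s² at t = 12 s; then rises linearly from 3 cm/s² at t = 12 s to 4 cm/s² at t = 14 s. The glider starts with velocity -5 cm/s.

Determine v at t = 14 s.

Δv equals the area under the a-t graph; then v = v₀ + Δv.
0–2 s: ½(-3 + 4)(2) = 1 cm/s
2–6 s: ½(4 + 12)(4) = 32 cm/s
6–12 s: ½(12 + 3)(6) = 45 cm/s
12–14 s: ½(3 + 4)(2) = 7 cm/s
Δv = 85 cm/s, so v(14) = -5 + (85) = 80 cm/s.

80 cm/s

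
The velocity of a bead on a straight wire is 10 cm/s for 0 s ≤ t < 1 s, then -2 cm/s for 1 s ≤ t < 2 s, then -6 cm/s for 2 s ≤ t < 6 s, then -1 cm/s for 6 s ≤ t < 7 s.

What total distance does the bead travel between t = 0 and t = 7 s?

Total distance travelled is ∫|v| dt — sum the magnitudes of each area piece.
0–1 s: |10| × 1 = 10 cm
1–2 s: |-2| × 1 = 2 cm
2–6 s: |-6| × 4 = 24 cm
6–7 s: |-1| × 1 = 1 cm
Total distance = 37 cm

37 cm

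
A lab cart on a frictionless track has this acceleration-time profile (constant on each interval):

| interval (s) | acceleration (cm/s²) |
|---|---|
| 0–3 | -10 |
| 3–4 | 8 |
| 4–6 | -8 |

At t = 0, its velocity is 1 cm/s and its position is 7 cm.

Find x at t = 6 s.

On each constant-a segment, Δv = aΔt and Δx = v₀Δt + ½aΔt²; chain segment to segment.
0–3 s: v starts 1 cm/s; Δx = 1·3 + ½·-10·3² = -42 cm; v ends -29 cm/s.
3–4 s: v starts -29 cm/s; Δx = -29·1 + ½·8·1² = -25 cm; v ends -21 cm/s.
4–6 s: v starts -21 cm/s; Δx = -21·2 + ½·-8·2² = -58 cm; v ends -37 cm/s.
x(6) = 7 + Σ Δx = -118 cm.

-118 cm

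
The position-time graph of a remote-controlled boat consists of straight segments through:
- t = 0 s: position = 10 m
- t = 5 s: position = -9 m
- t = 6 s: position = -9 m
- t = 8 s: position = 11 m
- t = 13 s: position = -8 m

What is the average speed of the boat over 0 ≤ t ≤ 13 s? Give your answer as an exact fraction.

Average speed = (total path length)/(elapsed time); on a piecewise-linear x-t graph the path length is Σ|Δx|.
0–5 s: |Δx| = |-9 − 10| = 19 m
5–6 s: |Δx| = |-9 − -9| = 0 m
6–8 s: |Δx| = |11 − -9| = 20 m
8–13 s: |Δx| = |-8 − 11| = 19 m
Total path = 58 m; average speed = 58/13 = 58/13 m/s.

58/13 m/s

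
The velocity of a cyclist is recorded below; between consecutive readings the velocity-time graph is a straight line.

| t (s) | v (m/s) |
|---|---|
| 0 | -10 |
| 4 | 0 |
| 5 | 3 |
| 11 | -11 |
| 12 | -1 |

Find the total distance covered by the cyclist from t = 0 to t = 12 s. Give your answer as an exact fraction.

Distance (not displacement) is the total path length: add the absolute areas under v-t.
0–4 s: |½(-10 + 0)(4)| = 20 m
4–5 s: |½(0 + 3)(1)| = 1.5 m
5–11 s: v = 0 at t = 44/7 s; triangle areas 27/14 + 363/14 = 195/7 m
11–12 s: |½(-11 + -1)(1)| = 6 m
Total distance = 775/14 m

775/14 m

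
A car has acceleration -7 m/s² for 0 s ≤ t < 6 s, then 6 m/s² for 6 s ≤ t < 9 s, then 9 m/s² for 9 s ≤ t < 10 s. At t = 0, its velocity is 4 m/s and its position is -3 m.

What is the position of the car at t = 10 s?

On each constant-a segment, Δv = aΔt and Δx = v₀Δt + ½aΔt²; chain segment to segment.
0–6 s: v starts 4 m/s; Δx = 4·6 + ½·-7·6² = -102 m; v ends -38 m/s.
6–9 s: v starts -38 m/s; Δx = -38·3 + ½·6·3² = -87 m; v ends -20 m/s.
9–10 s: v starts -20 m/s; Δx = -20·1 + ½·9·1² = -15.5 m; v ends -11 m/s.
x(10) = -3 + Σ Δx = -207.5 m.

-207.5 m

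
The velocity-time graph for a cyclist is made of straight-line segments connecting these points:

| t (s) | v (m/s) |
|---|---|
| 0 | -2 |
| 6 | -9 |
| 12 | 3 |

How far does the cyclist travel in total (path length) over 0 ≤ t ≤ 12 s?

Total distance travelled is ∫|v| dt — sum the magnitudes of each area piece.
0–6 s: |½(-2 + -9)(6)| = 33 m
6–12 s: v = 0 at t = 10.5 s; triangle areas 20.25 + 2.25 = 22.5 m
Total distance = 55.5 m

55.5 m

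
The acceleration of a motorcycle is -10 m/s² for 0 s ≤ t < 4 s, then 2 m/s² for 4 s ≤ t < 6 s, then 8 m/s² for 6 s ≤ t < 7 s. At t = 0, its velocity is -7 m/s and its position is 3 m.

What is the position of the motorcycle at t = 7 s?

-234 m

On each constant-a segment, Δv = aΔt and Δx = v₀Δt + ½aΔt²; chain segment to segment.
0–4 s: v starts -7 m/s; Δx = -7·4 + ½·-10·4² = -108 m; v ends -47 m/s.
4–6 s: v starts -47 m/s; Δx = -47·2 + ½·2·2² = -90 m; v ends -43 m/s.
6–7 s: v starts -43 m/s; Δx = -43·1 + ½·8·1² = -39 m; v ends -35 m/s.
x(7) = 3 + Σ Δx = -234 m.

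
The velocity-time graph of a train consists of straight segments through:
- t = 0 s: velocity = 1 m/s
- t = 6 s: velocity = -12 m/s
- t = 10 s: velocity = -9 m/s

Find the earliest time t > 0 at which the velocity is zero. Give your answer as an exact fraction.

v changes sign on 0–6 s (from 1 to -12); the graph is linear there, so v = 0 at t = 0 + (-1)·(6 − 0)/(-12 − 1) = 6/13 s.

t = 6/13 s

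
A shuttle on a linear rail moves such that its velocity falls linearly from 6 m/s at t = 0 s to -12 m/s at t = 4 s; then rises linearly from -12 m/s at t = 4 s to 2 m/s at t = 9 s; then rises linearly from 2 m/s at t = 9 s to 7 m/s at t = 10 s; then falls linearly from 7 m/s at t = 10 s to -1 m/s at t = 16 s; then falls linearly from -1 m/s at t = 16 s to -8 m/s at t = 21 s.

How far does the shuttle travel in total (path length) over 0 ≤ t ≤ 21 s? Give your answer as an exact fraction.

Total distance travelled is ∫|v| dt — sum the magnitudes of each area piece.
0–4 s: v = 0 at t = 4/3 s; triangle areas 4 + 16 = 20 m
4–9 s: v = 0 at t = 58/7 s; triangle areas 180/7 + 5/7 = 185/7 m
9–10 s: |½(2 + 7)(1)| = 4.5 m
10–16 s: v = 0 at t = 15.25 s; triangle areas 18.375 + 0.375 = 18.75 m
16–21 s: |½(-1 + -8)(5)| = 22.5 m
Total distance = 2581/28 m

2581/28 m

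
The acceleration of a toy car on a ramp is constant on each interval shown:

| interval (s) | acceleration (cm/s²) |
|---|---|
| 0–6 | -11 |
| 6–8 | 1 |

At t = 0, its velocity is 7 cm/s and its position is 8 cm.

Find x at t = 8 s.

On each constant-a segment, Δv = aΔt and Δx = v₀Δt + ½aΔt²; chain segment to segment.
0–6 s: v starts 7 cm/s; Δx = 7·6 + ½·-11·6² = -156 cm; v ends -59 cm/s.
6–8 s: v starts -59 cm/s; Δx = -59·2 + ½·1·2² = -116 cm; v ends -57 cm/s.
x(8) = 8 + Σ Δx = -264 cm.

-264 cm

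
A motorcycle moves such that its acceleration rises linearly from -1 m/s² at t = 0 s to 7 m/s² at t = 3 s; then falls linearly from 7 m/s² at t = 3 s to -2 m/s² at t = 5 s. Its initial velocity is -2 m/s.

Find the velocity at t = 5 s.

12 m/s

Δv equals the area under the a-t graph; then v = v₀ + Δv.
0–3 s: ½(-1 + 7)(3) = 9 m/s
3–5 s: ½(7 + -2)(2) = 5 m/s
Δv = 14 m/s, so v(5) = -2 + (14) = 12 m/s.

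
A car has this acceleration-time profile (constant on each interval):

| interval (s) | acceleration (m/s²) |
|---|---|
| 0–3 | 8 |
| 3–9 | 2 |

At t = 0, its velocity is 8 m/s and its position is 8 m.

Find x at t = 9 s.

On each constant-a segment, Δv = aΔt and Δx = v₀Δt + ½aΔt²; chain segment to segment.
0–3 s: v starts 8 m/s; Δx = 8·3 + ½·8·3² = 60 m; v ends 32 m/s.
3–9 s: v starts 32 m/s; Δx = 32·6 + ½·2·6² = 228 m; v ends 44 m/s.
x(9) = 8 + Σ Δx = 296 m.

296 m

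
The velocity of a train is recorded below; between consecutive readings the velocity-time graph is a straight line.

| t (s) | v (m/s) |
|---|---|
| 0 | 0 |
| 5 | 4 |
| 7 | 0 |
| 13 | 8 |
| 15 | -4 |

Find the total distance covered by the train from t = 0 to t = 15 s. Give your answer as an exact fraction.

134/3 m

Distance (not displacement) is the total path length: add the absolute areas under v-t.
0–5 s: |½(0 + 4)(5)| = 10 m
5–7 s: |½(4 + 0)(2)| = 4 m
7–13 s: |½(0 + 8)(6)| = 24 m
13–15 s: v = 0 at t = 43/3 s; triangle areas 16/3 + 4/3 = 20/3 m
Total distance = 134/3 m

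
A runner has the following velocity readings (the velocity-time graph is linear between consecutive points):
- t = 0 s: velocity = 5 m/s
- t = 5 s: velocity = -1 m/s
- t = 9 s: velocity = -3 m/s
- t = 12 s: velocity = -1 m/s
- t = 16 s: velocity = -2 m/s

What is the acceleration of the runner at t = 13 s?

Acceleration is the slope of the v-t graph on 12–16 s: (-2 − -1)/(16 − 12) = -0.25 m/s².

-0.25 m/s²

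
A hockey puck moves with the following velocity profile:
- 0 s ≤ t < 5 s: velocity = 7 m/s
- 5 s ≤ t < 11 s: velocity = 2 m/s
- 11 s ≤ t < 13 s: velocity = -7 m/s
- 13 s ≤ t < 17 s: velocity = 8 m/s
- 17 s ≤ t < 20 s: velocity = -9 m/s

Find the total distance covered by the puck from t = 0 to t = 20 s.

Total distance travelled is ∫|v| dt — sum the magnitudes of each area piece.
0–5 s: |7| × 5 = 35 m
5–11 s: |2| × 6 = 12 m
11–13 s: |-7| × 2 = 14 m
13–17 s: |8| × 4 = 32 m
17–20 s: |-9| × 3 = 27 m
Total distance = 120 m

120 m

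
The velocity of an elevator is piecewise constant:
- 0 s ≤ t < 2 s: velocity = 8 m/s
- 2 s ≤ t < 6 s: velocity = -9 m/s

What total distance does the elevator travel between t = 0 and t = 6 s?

52 m

Total distance travelled is ∫|v| dt — sum the magnitudes of each area piece.
0–2 s: |8| × 2 = 16 m
2–6 s: |-9| × 4 = 36 m
Total distance = 52 m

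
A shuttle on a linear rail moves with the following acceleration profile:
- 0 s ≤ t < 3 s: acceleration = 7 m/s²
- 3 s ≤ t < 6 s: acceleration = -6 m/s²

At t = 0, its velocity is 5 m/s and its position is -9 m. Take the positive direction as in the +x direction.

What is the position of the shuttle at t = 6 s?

On each constant-a segment, Δv = aΔt and Δx = v₀Δt + ½aΔt²; chain segment to segment.
0–3 s: v starts 5 m/s; Δx = 5·3 + ½·7·3² = 46.5 m; v ends 26 m/s.
3–6 s: v starts 26 m/s; Δx = 26·3 + ½·-6·3² = 51 m; v ends 8 m/s.
x(6) = -9 + Σ Δx = 88.5 m.

88.5 m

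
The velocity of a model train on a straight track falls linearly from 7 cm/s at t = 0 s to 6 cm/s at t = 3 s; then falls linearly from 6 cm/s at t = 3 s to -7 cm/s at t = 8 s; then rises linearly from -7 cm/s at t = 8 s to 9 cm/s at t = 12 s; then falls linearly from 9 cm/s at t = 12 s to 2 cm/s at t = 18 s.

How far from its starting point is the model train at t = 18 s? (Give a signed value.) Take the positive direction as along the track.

54 cm

Net displacement equals the area under the velocity-time graph (areas below the axis count negative).
0–3 s: ½(7 + 6)(3) = 19.5 cm
3–8 s: ½(6 + -7)(5) = -2.5 cm
8–12 s: ½(-7 + 9)(4) = 4 cm
12–18 s: ½(9 + 2)(6) = 33 cm
Net displacement = 54 cm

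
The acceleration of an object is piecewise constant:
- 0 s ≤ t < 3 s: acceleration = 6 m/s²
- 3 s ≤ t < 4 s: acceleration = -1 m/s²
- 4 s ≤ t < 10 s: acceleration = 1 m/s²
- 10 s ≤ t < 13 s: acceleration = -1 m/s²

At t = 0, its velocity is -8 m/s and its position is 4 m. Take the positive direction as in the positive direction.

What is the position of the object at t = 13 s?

On each constant-a segment, Δv = aΔt and Δx = v₀Δt + ½aΔt²; chain segment to segment.
0–3 s: v starts -8 m/s; Δx = -8·3 + ½·6·3² = 3 m; v ends 10 m/s.
3–4 s: v starts 10 m/s; Δx = 10·1 + ½·-1·1² = 9.5 m; v ends 9 m/s.
4–10 s: v starts 9 m/s; Δx = 9·6 + ½·1·6² = 72 m; v ends 15 m/s.
10–13 s: v starts 15 m/s; Δx = 15·3 + ½·-1·3² = 40.5 m; v ends 12 m/s.
x(13) = 4 + Σ Δx = 129 m.

129 m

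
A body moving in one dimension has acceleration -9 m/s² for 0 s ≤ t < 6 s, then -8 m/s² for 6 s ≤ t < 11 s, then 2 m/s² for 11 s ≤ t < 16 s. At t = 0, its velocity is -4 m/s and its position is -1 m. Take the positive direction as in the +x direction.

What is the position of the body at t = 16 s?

-1042 m

On each constant-a segment, Δv = aΔt and Δx = v₀Δt + ½aΔt²; chain segment to segment.
0–6 s: v starts -4 m/s; Δx = -4·6 + ½·-9·6² = -186 m; v ends -58 m/s.
6–11 s: v starts -58 m/s; Δx = -58·5 + ½·-8·5² = -390 m; v ends -98 m/s.
11–16 s: v starts -98 m/s; Δx = -98·5 + ½·2·5² = -465 m; v ends -88 m/s.
x(16) = -1 + Σ Δx = -1042 m.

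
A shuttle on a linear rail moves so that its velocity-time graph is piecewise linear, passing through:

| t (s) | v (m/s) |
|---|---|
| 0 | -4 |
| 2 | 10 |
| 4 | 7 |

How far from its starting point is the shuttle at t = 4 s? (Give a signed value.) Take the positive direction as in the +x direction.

Displacement is the signed area under the v-t curve.
0–2 s: ½(-4 + 10)(2) = 6 m
2–4 s: ½(10 + 7)(2) = 17 m
Net displacement = 23 m

23 m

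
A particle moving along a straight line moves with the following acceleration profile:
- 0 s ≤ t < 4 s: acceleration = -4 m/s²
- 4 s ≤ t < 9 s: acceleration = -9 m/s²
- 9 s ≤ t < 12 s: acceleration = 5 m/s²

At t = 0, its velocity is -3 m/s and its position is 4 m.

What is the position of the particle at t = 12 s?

-417 m

On each constant-a segment, Δv = aΔt and Δx = v₀Δt + ½aΔt²; chain segment to segment.
0–4 s: v starts -3 m/s; Δx = -3·4 + ½·-4·4² = -44 m; v ends -19 m/s.
4–9 s: v starts -19 m/s; Δx = -19·5 + ½·-9·5² = -207.5 m; v ends -64 m/s.
9–12 s: v starts -64 m/s; Δx = -64·3 + ½·5·3² = -169.5 m; v ends -49 m/s.
x(12) = 4 + Σ Δx = -417 m.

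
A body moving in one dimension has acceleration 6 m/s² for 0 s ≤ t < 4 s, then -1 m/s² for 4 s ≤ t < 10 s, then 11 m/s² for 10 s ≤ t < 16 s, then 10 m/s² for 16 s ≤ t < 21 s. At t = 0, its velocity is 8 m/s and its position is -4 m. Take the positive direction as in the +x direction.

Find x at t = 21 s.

On each constant-a segment, Δv = aΔt and Δx = v₀Δt + ½aΔt²; chain segment to segment.
0–4 s: v starts 8 m/s; Δx = 8·4 + ½·6·4² = 80 m; v ends 32 m/s.
4–10 s: v starts 32 m/s; Δx = 32·6 + ½·-1·6² = 174 m; v ends 26 m/s.
10–16 s: v starts 26 m/s; Δx = 26·6 + ½·11·6² = 354 m; v ends 92 m/s.
16–21 s: v starts 92 m/s; Δx = 92·5 + ½·10·5² = 585 m; v ends 142 m/s.
x(21) = -4 + Σ Δx = 1189 m.

1189 m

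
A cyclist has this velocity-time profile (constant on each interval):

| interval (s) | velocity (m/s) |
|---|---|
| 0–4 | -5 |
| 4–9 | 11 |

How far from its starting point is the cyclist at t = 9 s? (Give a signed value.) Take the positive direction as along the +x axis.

Displacement is the signed area under the v-t curve.
0–4 s: -5 × 4 = -20 m
4–9 s: 11 × 5 = 55 m
Net displacement = 35 m

35 m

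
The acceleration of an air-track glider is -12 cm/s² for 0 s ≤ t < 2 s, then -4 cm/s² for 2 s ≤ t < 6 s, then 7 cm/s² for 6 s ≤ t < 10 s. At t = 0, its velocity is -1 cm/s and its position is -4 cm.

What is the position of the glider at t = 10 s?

On each constant-a segment, Δv = aΔt and Δx = v₀Δt + ½aΔt²; chain segment to segment.
0–2 s: v starts -1 cm/s; Δx = -1·2 + ½·-12·2² = -26 cm; v ends -25 cm/s.
2–6 s: v starts -25 cm/s; Δx = -25·4 + ½·-4·4² = -132 cm; v ends -41 cm/s.
6–10 s: v starts -41 cm/s; Δx = -41·4 + ½·7·4² = -108 cm; v ends -13 cm/s.
x(10) = -4 + Σ Δx = -270 cm.

-270 cm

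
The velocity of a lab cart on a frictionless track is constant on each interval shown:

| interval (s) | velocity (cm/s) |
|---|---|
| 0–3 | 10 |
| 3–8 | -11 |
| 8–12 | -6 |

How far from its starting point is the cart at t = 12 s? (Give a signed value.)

Displacement is the signed area under the v-t curve.
0–3 s: 10 × 3 = 30 cm
3–8 s: -11 × 5 = -55 cm
8–12 s: -6 × 4 = -24 cm
Net displacement = -49 cm

-49 cm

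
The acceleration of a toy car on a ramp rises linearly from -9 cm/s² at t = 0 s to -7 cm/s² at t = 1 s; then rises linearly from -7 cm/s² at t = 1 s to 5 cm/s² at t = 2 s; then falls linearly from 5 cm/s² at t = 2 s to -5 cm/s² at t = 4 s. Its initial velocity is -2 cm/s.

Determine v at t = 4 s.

-11 cm/s

Δv equals the area under the a-t graph; then v = v₀ + Δv.
0–1 s: ½(-9 + -7)(1) = -8 cm/s
1–2 s: ½(-7 + 5)(1) = -1 cm/s
2–4 s: ½(5 + -5)(2) = 0 cm/s
Δv = -9 cm/s, so v(4) = -2 + (-9) = -11 cm/s.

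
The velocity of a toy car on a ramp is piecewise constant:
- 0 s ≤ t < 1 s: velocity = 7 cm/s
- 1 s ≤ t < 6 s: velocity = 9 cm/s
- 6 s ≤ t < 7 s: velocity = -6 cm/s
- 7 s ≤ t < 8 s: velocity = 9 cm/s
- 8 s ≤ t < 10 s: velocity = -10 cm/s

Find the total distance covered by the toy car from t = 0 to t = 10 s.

87 cm

Distance (not displacement) is the total path length: add the absolute areas under v-t.
0–1 s: |7| × 1 = 7 cm
1–6 s: |9| × 5 = 45 cm
6–7 s: |-6| × 1 = 6 cm
7–8 s: |9| × 1 = 9 cm
8–10 s: |-10| × 2 = 20 cm
Total distance = 87 cm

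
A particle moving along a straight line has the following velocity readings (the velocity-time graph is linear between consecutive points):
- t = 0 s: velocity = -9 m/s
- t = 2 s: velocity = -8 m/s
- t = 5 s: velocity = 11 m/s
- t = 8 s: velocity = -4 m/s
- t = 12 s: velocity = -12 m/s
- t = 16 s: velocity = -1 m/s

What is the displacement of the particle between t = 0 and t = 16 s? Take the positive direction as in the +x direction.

Displacement is the signed area under the v-t curve.
0–2 s: ½(-9 + -8)(2) = -17 m
2–5 s: ½(-8 + 11)(3) = 4.5 m
5–8 s: ½(11 + -4)(3) = 10.5 m
8–12 s: ½(-4 + -12)(4) = -32 m
12–16 s: ½(-12 + -1)(4) = -26 m
Net displacement = -60 m

-60 m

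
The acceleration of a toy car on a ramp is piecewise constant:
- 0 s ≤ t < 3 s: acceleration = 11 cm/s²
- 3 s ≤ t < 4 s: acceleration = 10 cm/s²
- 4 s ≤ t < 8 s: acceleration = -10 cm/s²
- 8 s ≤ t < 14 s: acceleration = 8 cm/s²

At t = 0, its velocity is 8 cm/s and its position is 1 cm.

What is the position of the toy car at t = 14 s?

On each constant-a segment, Δv = aΔt and Δx = v₀Δt + ½aΔt²; chain segment to segment.
0–3 s: v starts 8 cm/s; Δx = 8·3 + ½·11·3² = 73.5 cm; v ends 41 cm/s.
3–4 s: v starts 41 cm/s; Δx = 41·1 + ½·10·1² = 46 cm; v ends 51 cm/s.
4–8 s: v starts 51 cm/s; Δx = 51·4 + ½·-10·4² = 124 cm; v ends 11 cm/s.
8–14 s: v starts 11 cm/s; Δx = 11·6 + ½·8·6² = 210 cm; v ends 59 cm/s.
x(14) = 1 + Σ Δx = 454.5 cm.

454.5 cm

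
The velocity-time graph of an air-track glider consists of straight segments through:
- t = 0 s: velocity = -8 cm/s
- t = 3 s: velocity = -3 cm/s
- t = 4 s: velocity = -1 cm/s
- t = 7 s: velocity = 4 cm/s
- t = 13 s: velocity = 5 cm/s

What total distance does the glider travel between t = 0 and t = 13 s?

Distance (not displacement) is the total path length: add the absolute areas under v-t.
0–3 s: |½(-8 + -3)(3)| = 16.5 cm
3–4 s: |½(-3 + -1)(1)| = 2 cm
4–7 s: v = 0 at t = 4.6 s; triangle areas 0.3 + 4.8 = 5.1 cm
7–13 s: |½(4 + 5)(6)| = 27 cm
Total distance = 50.6 cm

50.6 cm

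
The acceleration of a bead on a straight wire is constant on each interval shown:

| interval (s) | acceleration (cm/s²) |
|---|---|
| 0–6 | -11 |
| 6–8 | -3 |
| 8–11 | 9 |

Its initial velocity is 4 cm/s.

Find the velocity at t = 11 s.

Δv equals the area under the a-t graph; then v = v₀ + Δv.
0–6 s: -11 × 6 = -66 cm/s
6–8 s: -3 × 2 = -6 cm/s
8–11 s: 9 × 3 = 27 cm/s
Δv = -45 cm/s, so v(11) = 4 + (-45) = -41 cm/s.

-41 cm/s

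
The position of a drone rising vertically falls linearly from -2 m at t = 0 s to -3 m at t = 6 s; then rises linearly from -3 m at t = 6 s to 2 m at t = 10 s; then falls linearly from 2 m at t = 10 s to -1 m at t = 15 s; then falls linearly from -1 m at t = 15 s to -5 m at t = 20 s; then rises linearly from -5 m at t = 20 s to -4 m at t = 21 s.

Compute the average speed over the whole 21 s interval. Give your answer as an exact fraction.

Average speed = (total path length)/(elapsed time); on a piecewise-linear x-t graph the path length is Σ|Δx|.
0–6 s: |Δx| = |-3 − -2| = 1 m
6–10 s: |Δx| = |2 − -3| = 5 m
10–15 s: |Δx| = |-1 − 2| = 3 m
15–20 s: |Δx| = |-5 − -1| = 4 m
20–21 s: |Δx| = |-4 − -5| = 1 m
Total path = 14 m; average speed = 14/21 = 2/3 m/s.

2/3 m/s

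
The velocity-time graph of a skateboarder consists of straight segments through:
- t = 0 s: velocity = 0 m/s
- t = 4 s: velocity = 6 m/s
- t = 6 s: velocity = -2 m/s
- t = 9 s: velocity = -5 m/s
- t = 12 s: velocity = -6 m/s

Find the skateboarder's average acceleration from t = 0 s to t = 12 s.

Average acceleration = Δv/Δt = (-6 − 0)/(12 − 0) = -0.5 m/s².

-0.5 m/s²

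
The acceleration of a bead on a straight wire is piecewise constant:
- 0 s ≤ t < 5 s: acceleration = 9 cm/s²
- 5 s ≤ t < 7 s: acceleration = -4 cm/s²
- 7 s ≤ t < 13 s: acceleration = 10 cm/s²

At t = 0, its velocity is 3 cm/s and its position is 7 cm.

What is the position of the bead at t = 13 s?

642.5 cm

On each constant-a segment, Δv = aΔt and Δx = v₀Δt + ½aΔt²; chain segment to segment.
0–5 s: v starts 3 cm/s; Δx = 3·5 + ½·9·5² = 127.5 cm; v ends 48 cm/s.
5–7 s: v starts 48 cm/s; Δx = 48·2 + ½·-4·2² = 88 cm; v ends 40 cm/s.
7–13 s: v starts 40 cm/s; Δx = 40·6 + ½·10·6² = 420 cm; v ends 100 cm/s.
x(13) = 7 + Σ Δx = 642.5 cm.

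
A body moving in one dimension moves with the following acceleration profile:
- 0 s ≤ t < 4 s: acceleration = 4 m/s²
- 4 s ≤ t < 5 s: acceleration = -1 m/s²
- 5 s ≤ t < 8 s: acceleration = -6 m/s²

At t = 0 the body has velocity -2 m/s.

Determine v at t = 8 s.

Δv equals the area under the a-t graph; then v = v₀ + Δv.
0–4 s: 4 × 4 = 16 m/s
4–5 s: -1 × 1 = -1 m/s
5–8 s: -6 × 3 = -18 m/s
Δv = -3 m/s, so v(8) = -2 + (-3) = -5 m/s.

-5 m/s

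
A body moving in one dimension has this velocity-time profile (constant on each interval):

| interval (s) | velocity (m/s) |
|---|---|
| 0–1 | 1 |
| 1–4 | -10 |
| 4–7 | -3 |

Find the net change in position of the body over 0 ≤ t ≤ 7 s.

-38 m

Net displacement equals the area under the velocity-time graph (areas below the axis count negative).
0–1 s: 1 × 1 = 1 m
1–4 s: -10 × 3 = -30 m
4–7 s: -3 × 3 = -9 m
Net displacement = -38 m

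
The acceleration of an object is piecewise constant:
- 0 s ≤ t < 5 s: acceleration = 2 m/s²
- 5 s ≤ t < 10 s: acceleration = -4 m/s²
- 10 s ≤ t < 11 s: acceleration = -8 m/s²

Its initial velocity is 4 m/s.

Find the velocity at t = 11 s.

Δv equals the area under the a-t graph; then v = v₀ + Δv.
0–5 s: 2 × 5 = 10 m/s
5–10 s: -4 × 5 = -20 m/s
10–11 s: -8 × 1 = -8 m/s
Δv = -18 m/s, so v(11) = 4 + (-18) = -14 m/s.

-14 m/s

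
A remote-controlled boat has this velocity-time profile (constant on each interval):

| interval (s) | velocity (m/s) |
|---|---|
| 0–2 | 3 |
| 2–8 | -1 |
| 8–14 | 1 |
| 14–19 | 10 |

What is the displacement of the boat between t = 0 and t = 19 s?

Displacement is the signed area under the v-t curve.
0–2 s: 3 × 2 = 6 m
2–8 s: -1 × 6 = -6 m
8–14 s: 1 × 6 = 6 m
14–19 s: 10 × 5 = 50 m
Net displacement = 56 m

56 m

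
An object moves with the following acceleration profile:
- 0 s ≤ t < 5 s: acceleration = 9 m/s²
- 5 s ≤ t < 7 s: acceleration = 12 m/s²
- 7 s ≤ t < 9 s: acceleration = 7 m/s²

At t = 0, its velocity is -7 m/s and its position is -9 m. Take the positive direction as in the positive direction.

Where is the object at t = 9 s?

306.5 m

On each constant-a segment, Δv = aΔt and Δx = v₀Δt + ½aΔt²; chain segment to segment.
0–5 s: v starts -7 m/s; Δx = -7·5 + ½·9·5² = 77.5 m; v ends 38 m/s.
5–7 s: v starts 38 m/s; Δx = 38·2 + ½·12·2² = 100 m; v ends 62 m/s.
7–9 s: v starts 62 m/s; Δx = 62·2 + ½·7·2² = 138 m; v ends 76 m/s.
x(9) = -9 + Σ Δx = 306.5 m.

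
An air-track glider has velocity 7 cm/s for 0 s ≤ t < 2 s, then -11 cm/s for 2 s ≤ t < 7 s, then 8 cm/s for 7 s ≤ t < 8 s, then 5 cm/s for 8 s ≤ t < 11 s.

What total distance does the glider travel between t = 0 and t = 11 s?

92 cm

Total distance travelled is ∫|v| dt — sum the magnitudes of each area piece.
0–2 s: |7| × 2 = 14 cm
2–7 s: |-11| × 5 = 55 cm
7–8 s: |8| × 1 = 8 cm
8–11 s: |5| × 3 = 15 cm
Total distance = 92 cm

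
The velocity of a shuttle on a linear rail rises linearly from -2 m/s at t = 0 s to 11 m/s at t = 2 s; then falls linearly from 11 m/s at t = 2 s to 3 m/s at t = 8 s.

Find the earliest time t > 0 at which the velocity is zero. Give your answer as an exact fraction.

t = 4/13 s

v changes sign on 0–2 s (from -2 to 11); the graph is linear there, so v = 0 at t = 0 + (2)·(2 − 0)/(11 − -2) = 4/13 s.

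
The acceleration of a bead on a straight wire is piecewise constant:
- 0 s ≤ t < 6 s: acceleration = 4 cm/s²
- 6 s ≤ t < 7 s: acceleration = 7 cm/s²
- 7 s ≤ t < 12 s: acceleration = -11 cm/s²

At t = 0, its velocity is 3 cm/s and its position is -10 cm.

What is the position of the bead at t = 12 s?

143 cm

On each constant-a segment, Δv = aΔt and Δx = v₀Δt + ½aΔt²; chain segment to segment.
0–6 s: v starts 3 cm/s; Δx = 3·6 + ½·4·6² = 90 cm; v ends 27 cm/s.
6–7 s: v starts 27 cm/s; Δx = 27·1 + ½·7·1² = 30.5 cm; v ends 34 cm/s.
7–12 s: v starts 34 cm/s; Δx = 34·5 + ½·-11·5² = 32.5 cm; v ends -21 cm/s.
x(12) = -10 + Σ Δx = 143 cm.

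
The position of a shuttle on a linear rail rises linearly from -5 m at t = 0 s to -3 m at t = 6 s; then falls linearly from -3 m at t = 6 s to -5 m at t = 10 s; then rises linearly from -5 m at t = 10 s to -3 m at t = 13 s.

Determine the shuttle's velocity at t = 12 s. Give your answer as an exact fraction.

Velocity is the slope of the x-t graph on 10–13 s: (-3 − -5)/(13 − 10) = 2/3 m/s.

2/3 m/s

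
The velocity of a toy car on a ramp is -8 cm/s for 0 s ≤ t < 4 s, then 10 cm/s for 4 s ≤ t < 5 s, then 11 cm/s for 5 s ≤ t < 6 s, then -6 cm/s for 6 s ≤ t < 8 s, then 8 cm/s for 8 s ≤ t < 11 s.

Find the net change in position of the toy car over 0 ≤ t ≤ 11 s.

Net displacement equals the area under the velocity-time graph (areas below the axis count negative).
0–4 s: -8 × 4 = -32 cm
4–5 s: 10 × 1 = 10 cm
5–6 s: 11 × 1 = 11 cm
6–8 s: -6 × 2 = -12 cm
8–11 s: 8 × 3 = 24 cm
Net displacement = 1 cm

1 cm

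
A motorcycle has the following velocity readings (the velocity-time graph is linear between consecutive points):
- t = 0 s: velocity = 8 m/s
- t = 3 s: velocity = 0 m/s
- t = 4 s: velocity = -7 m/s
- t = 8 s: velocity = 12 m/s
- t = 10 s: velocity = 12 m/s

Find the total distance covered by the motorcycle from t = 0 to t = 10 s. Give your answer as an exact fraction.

Distance (not displacement) is the total path length: add the absolute areas under v-t.
0–3 s: |½(8 + 0)(3)| = 12 m
3–4 s: |½(0 + -7)(1)| = 3.5 m
4–8 s: v = 0 at t = 104/19 s; triangle areas 98/19 + 288/19 = 386/19 m
8–10 s: |12| × 2 = 24 m
Total distance = 2273/38 m

2273/38 m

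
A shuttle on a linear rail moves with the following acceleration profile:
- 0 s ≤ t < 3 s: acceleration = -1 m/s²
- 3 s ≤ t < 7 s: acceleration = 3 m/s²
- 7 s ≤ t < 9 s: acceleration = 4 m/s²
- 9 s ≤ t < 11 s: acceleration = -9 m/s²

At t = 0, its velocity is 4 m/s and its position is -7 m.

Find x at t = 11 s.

On each constant-a segment, Δv = aΔt and Δx = v₀Δt + ½aΔt²; chain segment to segment.
0–3 s: v starts 4 m/s; Δx = 4·3 + ½·-1·3² = 7.5 m; v ends 1 m/s.
3–7 s: v starts 1 m/s; Δx = 1·4 + ½·3·4² = 28 m; v ends 13 m/s.
7–9 s: v starts 13 m/s; Δx = 13·2 + ½·4·2² = 34 m; v ends 21 m/s.
9–11 s: v starts 21 m/s; Δx = 21·2 + ½·-9·2² = 24 m; v ends 3 m/s.
x(11) = -7 + Σ Δx = 86.5 m.

86.5 m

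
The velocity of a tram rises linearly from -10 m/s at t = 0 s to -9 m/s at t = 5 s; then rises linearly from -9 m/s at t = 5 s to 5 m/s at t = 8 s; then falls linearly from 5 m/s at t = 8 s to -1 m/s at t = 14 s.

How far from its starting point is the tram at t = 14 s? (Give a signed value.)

-41.5 m

Net displacement equals the area under the velocity-time graph (areas below the axis count negative).
0–5 s: ½(-10 + -9)(5) = -47.5 m
5–8 s: ½(-9 + 5)(3) = -6 m
8–14 s: ½(5 + -1)(6) = 12 m
Net displacement = -41.5 m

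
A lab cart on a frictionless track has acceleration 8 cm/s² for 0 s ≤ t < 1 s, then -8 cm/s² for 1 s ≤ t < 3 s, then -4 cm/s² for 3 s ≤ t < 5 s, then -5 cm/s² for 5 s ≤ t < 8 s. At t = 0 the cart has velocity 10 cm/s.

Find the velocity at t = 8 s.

Δv equals the area under the a-t graph; then v = v₀ + Δv.
0–1 s: 8 × 1 = 8 cm/s
1–3 s: -8 × 2 = -16 cm/s
3–5 s: -4 × 2 = -8 cm/s
5–8 s: -5 × 3 = -15 cm/s
Δv = -31 cm/s, so v(8) = 10 + (-31) = -21 cm/s.

-21 cm/s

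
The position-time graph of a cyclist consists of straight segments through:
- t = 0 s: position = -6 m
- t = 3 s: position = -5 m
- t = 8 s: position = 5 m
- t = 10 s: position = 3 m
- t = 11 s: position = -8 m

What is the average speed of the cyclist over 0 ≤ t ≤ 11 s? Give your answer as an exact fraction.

24/11 m/s

Average speed = (total path length)/(elapsed time); on a piecewise-linear x-t graph the path length is Σ|Δx|.
0–3 s: |Δx| = |-5 − -6| = 1 m
3–8 s: |Δx| = |5 − -5| = 10 m
8–10 s: |Δx| = |3 − 5| = 2 m
10–11 s: |Δx| = |-8 − 3| = 11 m
Total path = 24 m; average speed = 24/11 = 24/11 m/s.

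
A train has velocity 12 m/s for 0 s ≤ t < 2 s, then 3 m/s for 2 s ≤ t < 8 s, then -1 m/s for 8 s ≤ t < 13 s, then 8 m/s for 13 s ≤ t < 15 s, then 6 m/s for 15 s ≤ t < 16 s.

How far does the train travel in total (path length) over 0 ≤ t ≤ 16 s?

69 m

Total distance travelled is ∫|v| dt — sum the magnitudes of each area piece.
0–2 s: |12| × 2 = 24 m
2–8 s: |3| × 6 = 18 m
8–13 s: |-1| × 5 = 5 m
13–15 s: |8| × 2 = 16 m
15–16 s: |6| × 1 = 6 m
Total distance = 69 m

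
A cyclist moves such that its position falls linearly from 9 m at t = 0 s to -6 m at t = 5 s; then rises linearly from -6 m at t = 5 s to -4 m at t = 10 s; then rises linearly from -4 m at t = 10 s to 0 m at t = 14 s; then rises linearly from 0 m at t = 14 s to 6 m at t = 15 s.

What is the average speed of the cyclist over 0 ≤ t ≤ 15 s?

1.8 m/s

Average speed = (total path length)/(elapsed time); on a piecewise-linear x-t graph the path length is Σ|Δx|.
0–5 s: |Δx| = |-6 − 9| = 15 m
5–10 s: |Δx| = |-4 − -6| = 2 m
10–14 s: |Δx| = |0 − -4| = 4 m
14–15 s: |Δx| = |6 − 0| = 6 m
Total path = 27 m; average speed = 27/15 = 1.8 m/s.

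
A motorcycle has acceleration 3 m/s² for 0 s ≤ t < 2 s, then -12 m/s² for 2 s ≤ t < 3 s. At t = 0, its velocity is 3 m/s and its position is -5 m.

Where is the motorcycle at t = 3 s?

On each constant-a segment, Δv = aΔt and Δx = v₀Δt + ½aΔt²; chain segment to segment.
0–2 s: v starts 3 m/s; Δx = 3·2 + ½·3·2² = 12 m; v ends 9 m/s.
2–3 s: v starts 9 m/s; Δx = 9·1 + ½·-12·1² = 3 m; v ends -3 m/s.
x(3) = -5 + Σ Δx = 10 m.

10 m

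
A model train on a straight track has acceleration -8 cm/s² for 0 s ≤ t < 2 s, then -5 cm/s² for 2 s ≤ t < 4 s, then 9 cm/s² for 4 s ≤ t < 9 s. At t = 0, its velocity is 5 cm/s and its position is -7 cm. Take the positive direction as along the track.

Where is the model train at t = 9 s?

On each constant-a segment, Δv = aΔt and Δx = v₀Δt + ½aΔt²; chain segment to segment.
0–2 s: v starts 5 cm/s; Δx = 5·2 + ½·-8·2² = -6 cm; v ends -11 cm/s.
2–4 s: v starts -11 cm/s; Δx = -11·2 + ½·-5·2² = -32 cm; v ends -21 cm/s.
4–9 s: v starts -21 cm/s; Δx = -21·5 + ½·9·5² = 7.5 cm; v ends 24 cm/s.
x(9) = -7 + Σ Δx = -37.5 cm.

-37.5 cm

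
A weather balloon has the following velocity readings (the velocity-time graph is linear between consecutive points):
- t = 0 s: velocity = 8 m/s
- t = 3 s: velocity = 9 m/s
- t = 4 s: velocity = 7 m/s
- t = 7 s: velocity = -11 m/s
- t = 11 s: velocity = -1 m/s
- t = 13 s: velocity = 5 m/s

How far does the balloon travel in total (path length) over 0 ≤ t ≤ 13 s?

Total distance travelled is ∫|v| dt — sum the magnitudes of each area piece.
0–3 s: |½(8 + 9)(3)| = 25.5 m
3–4 s: |½(9 + 7)(1)| = 8 m
4–7 s: v = 0 at t = 31/6 s; triangle areas 49/12 + 121/12 = 85/6 m
7–11 s: |½(-11 + -1)(4)| = 24 m
11–13 s: v = 0 at t = 34/3 s; triangle areas 1/6 + 25/6 = 13/3 m
Total distance = 76 m

76 m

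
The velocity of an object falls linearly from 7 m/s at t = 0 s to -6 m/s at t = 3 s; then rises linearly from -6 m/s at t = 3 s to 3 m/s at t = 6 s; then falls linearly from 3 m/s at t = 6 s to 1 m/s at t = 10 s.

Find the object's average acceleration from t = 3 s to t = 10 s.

1 m/s²

Average acceleration = Δv/Δt = (1 − -6)/(10 − 3) = 1 m/s².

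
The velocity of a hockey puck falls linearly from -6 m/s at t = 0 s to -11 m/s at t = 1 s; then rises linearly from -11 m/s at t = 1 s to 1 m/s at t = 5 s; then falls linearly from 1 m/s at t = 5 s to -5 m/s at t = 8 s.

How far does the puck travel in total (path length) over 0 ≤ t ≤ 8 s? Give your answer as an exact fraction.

106/3 m

Distance (not displacement) is the total path length: add the absolute areas under v-t.
0–1 s: |½(-6 + -11)(1)| = 8.5 m
1–5 s: v = 0 at t = 14/3 s; triangle areas 121/6 + 1/6 = 61/3 m
5–8 s: v = 0 at t = 5.5 s; triangle areas 0.25 + 6.25 = 6.5 m
Total distance = 106/3 m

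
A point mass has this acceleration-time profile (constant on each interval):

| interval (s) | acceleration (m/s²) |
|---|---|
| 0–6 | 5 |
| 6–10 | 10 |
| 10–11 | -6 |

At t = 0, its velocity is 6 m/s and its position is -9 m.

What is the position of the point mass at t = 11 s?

On each constant-a segment, Δv = aΔt and Δx = v₀Δt + ½aΔt²; chain segment to segment.
0–6 s: v starts 6 m/s; Δx = 6·6 + ½·5·6² = 126 m; v ends 36 m/s.
6–10 s: v starts 36 m/s; Δx = 36·4 + ½·10·4² = 224 m; v ends 76 m/s.
10–11 s: v starts 76 m/s; Δx = 76·1 + ½·-6·1² = 73 m; v ends 70 m/s.
x(11) = -9 + Σ Δx = 414 m.

414 m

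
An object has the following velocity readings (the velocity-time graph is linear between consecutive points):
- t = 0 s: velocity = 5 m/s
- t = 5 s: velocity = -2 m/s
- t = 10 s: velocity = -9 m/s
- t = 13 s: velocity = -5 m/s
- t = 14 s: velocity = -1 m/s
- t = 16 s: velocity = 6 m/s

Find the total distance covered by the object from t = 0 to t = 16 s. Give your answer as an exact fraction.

470/7 m

Total distance travelled is ∫|v| dt — sum the magnitudes of each area piece.
0–5 s: v = 0 at t = 25/7 s; triangle areas 125/14 + 10/7 = 145/14 m
5–10 s: |½(-2 + -9)(5)| = 27.5 m
10–13 s: |½(-9 + -5)(3)| = 21 m
13–14 s: |½(-5 + -1)(1)| = 3 m
14–16 s: v = 0 at t = 100/7 s; triangle areas 1/7 + 36/7 = 37/7 m
Total distance = 470/7 m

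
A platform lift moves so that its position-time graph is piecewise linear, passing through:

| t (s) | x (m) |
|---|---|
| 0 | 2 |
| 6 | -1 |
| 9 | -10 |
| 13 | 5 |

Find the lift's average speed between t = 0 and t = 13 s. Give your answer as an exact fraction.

27/13 m/s

Average speed = (total path length)/(elapsed time); on a piecewise-linear x-t graph the path length is Σ|Δx|.
0–6 s: |Δx| = |-1 − 2| = 3 m
6–9 s: |Δx| = |-10 − -1| = 9 m
9–13 s: |Δx| = |5 − -10| = 15 m
Total path = 27 m; average speed = 27/13 = 27/13 m/s.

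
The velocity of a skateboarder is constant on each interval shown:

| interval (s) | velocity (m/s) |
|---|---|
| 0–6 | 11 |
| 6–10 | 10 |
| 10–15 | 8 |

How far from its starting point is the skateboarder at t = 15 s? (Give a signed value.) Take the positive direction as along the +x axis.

Displacement is the signed area under the v-t curve.
0–6 s: 11 × 6 = 66 m
6–10 s: 10 × 4 = 40 m
10–15 s: 8 × 5 = 40 m
Net displacement = 146 m

146 m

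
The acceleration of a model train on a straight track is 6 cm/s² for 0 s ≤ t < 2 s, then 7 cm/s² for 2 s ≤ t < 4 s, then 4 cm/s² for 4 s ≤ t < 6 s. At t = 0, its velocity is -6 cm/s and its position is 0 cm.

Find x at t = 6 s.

74 cm

On each constant-a segment, Δv = aΔt and Δx = v₀Δt + ½aΔt²; chain segment to segment.
0–2 s: v starts -6 cm/s; Δx = -6·2 + ½·6·2² = 0 cm; v ends 6 cm/s.
2–4 s: v starts 6 cm/s; Δx = 6·2 + ½·7·2² = 26 cm; v ends 20 cm/s.
4–6 s: v starts 20 cm/s; Δx = 20·2 + ½·4·2² = 48 cm; v ends 28 cm/s.
x(6) = 0 + Σ Δx = 74 cm.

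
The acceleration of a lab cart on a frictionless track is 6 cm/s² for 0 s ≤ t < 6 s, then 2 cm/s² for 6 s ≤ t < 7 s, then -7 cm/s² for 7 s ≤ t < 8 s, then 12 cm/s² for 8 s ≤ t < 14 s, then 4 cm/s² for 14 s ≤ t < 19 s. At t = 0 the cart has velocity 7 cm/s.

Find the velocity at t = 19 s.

Δv equals the area under the a-t graph; then v = v₀ + Δv.
0–6 s: 6 × 6 = 36 cm/s
6–7 s: 2 × 1 = 2 cm/s
7–8 s: -7 × 1 = -7 cm/s
8–14 s: 12 × 6 = 72 cm/s
14–19 s: 4 × 5 = 20 cm/s
Δv = 123 cm/s, so v(19) = 7 + (123) = 130 cm/s.

130 cm/s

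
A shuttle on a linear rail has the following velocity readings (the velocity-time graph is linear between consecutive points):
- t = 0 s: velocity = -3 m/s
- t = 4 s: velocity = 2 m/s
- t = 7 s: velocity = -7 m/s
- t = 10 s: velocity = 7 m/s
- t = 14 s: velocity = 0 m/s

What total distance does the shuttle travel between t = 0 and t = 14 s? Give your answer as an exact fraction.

578/15 m

Total distance travelled is ∫|v| dt — sum the magnitudes of each area piece.
0–4 s: v = 0 at t = 2.4 s; triangle areas 3.6 + 1.6 = 5.2 m
4–7 s: v = 0 at t = 14/3 s; triangle areas 2/3 + 49/6 = 53/6 m
7–10 s: v = 0 at t = 8.5 s; triangle areas 5.25 + 5.25 = 10.5 m
10–14 s: |½(7 + 0)(4)| = 14 m
Total distance = 578/15 m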